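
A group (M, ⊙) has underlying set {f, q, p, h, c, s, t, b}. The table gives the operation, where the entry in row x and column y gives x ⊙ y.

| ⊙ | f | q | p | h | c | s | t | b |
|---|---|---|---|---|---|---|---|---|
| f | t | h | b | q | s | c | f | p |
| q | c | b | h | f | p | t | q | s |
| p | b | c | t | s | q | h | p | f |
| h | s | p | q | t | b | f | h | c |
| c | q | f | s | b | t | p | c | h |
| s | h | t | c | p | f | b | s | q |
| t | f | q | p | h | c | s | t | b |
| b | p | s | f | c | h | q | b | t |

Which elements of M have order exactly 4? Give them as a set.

{q, s}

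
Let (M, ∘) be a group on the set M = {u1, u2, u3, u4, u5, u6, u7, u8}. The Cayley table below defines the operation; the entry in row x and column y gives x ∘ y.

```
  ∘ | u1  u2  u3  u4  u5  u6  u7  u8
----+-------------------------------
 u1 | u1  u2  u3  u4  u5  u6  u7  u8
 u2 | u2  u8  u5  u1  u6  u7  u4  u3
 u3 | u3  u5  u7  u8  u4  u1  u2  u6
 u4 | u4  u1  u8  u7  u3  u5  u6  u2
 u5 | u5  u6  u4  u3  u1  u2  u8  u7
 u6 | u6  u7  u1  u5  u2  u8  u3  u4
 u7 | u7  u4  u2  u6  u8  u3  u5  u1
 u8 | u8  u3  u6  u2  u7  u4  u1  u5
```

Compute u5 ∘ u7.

Read row u5, column u7: u5 ∘ u7 = u8.
(Structurally, M here is isomorphic to the cyclic group Z_8.)

u8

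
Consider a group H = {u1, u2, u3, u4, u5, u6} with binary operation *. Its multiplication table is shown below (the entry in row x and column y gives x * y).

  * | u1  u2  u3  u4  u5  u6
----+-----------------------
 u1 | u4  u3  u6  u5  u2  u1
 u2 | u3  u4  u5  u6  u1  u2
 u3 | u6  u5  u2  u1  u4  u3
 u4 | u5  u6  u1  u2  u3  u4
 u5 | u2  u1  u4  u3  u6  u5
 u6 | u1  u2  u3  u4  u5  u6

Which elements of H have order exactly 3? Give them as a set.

Identity is u6. Compute the order of each non-identity element by repeated multiplication:
  u1: u1 → u4 → u5 → u2 → u3 → u6  (order 6)
  u2: u2 → u4 → u6  (order 3)
  u3: u3 → u2 → u5 → u4 → u1 → u6  (order 6)
  u4: u4 → u2 → u6  (order 3)
  u5: u5 → u6  (order 2)
Elements of order 3: {u2, u4}.

{u2, u4}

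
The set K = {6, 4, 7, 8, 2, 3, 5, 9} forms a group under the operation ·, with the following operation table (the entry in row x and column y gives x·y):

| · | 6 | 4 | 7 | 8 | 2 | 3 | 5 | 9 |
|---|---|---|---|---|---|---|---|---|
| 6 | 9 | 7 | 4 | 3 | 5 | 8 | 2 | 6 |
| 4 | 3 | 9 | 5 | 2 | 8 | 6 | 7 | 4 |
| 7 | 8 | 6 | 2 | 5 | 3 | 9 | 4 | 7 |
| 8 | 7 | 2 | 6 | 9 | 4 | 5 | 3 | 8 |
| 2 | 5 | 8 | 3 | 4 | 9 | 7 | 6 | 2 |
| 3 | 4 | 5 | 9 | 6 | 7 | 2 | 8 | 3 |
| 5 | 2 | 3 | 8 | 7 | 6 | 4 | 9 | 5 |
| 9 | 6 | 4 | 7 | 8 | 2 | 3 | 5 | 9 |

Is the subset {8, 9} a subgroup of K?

{8, 9} contains the identity 9.
Checking products: every product of two elements of {8, 9} (read from the table) lies in {8, 9}, so the set is closed.
In a finite group, a nonempty closed subset is a subgroup. So {8, 9} ≤ K.

Yes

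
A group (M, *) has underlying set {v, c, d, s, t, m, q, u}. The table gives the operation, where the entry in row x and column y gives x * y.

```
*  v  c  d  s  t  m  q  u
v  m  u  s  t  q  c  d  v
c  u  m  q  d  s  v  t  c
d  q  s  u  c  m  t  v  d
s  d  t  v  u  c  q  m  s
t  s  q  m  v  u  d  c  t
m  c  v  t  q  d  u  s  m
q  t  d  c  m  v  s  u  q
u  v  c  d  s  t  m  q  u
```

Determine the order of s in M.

2

The identity element is u (its row matches the header).
s^1 = s
s^2 = s * s = u
The first power of s equal to the identity is s^2, so ord(s) = 2.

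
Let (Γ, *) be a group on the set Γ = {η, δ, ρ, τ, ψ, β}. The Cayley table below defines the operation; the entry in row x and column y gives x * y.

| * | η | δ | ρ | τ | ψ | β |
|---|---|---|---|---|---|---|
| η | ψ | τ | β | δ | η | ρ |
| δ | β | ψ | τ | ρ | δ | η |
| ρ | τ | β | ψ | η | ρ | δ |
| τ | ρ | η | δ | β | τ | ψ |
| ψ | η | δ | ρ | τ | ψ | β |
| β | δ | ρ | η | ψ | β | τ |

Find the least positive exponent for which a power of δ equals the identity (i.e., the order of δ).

The identity element is ψ (its row matches the header).
δ^1 = δ
δ^2 = δ * δ = ψ
The first power of δ equal to the identity is δ^2, so ord(δ) = 2.

2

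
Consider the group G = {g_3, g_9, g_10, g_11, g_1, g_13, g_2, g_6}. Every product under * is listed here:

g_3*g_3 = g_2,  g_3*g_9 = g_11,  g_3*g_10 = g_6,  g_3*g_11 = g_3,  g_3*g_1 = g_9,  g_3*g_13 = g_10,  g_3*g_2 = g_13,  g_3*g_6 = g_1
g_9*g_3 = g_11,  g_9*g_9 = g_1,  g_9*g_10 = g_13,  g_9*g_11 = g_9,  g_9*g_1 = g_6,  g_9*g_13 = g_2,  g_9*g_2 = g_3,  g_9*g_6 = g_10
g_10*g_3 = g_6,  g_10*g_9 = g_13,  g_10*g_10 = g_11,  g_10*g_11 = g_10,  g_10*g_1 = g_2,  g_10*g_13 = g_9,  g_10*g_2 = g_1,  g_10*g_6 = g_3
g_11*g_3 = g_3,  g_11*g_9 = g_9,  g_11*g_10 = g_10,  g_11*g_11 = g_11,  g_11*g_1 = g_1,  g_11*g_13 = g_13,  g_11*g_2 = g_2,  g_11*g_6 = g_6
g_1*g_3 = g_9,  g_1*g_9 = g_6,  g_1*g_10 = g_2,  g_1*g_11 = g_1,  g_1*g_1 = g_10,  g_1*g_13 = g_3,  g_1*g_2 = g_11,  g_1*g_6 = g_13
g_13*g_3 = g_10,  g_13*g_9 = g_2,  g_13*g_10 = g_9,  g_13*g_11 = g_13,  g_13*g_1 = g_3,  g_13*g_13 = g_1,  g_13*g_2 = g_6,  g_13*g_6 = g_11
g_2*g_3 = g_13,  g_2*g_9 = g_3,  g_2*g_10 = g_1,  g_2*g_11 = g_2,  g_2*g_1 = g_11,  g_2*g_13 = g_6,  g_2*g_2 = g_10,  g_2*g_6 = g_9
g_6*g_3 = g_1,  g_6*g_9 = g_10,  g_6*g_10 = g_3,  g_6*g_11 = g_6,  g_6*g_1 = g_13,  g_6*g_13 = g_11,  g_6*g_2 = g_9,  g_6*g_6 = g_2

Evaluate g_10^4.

g_10^1 = g_10
g_10^2 = g_10 * g_10 = g_11
g_10^3 = g_11 * g_10 = g_10
g_10^4 = g_10 * g_10 = g_11

g_11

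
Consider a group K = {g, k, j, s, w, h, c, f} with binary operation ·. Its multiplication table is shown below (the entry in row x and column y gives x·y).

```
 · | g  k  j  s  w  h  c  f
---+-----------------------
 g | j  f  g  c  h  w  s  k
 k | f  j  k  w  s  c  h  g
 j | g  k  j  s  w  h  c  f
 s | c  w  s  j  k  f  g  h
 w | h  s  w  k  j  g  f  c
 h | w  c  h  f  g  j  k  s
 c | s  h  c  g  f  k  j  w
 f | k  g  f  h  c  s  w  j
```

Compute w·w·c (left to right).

w·w = j
j·c = c

c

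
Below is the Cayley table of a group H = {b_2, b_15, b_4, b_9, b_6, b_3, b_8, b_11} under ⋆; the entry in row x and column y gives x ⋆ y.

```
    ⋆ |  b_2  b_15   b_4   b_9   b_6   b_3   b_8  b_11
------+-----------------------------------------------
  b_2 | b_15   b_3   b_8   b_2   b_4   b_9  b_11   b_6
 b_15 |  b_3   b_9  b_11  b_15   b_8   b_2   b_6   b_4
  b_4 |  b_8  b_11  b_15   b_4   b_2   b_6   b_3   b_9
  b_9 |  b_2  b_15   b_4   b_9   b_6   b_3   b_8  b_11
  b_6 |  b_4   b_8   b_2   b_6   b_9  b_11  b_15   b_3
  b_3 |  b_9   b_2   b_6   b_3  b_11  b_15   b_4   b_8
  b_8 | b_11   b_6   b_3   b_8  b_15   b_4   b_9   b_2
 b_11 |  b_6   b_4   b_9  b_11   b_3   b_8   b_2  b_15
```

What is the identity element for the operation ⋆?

The identity e satisfies e ⋆ x = x for all x, so its row in the table reproduces the column headers.
Row b_9 reads: b_2, b_15, b_4, b_9, b_6, b_3, b_8, b_11 — exactly the header order. So b_9 is the identity.

b_9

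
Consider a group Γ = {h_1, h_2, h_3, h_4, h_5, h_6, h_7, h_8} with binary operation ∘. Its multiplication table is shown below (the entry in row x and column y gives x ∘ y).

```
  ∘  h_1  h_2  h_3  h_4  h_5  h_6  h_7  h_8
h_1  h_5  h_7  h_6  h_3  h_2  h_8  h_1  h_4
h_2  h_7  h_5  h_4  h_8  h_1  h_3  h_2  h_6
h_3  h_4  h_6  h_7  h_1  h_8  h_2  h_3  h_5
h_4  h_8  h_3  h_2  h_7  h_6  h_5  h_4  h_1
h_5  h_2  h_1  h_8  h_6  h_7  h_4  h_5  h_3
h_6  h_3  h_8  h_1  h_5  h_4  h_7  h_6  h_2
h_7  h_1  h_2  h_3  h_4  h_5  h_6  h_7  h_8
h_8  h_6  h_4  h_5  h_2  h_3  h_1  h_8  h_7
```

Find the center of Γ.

An element z is central iff its row equals its column in the table.
For h_6: h_6 ∘ h_1 = h_3 ≠ h_8 = h_1 ∘ h_6, so h_6 ∉ Z.
Checking each element this way leaves Z(Γ) = {h_5, h_7}.

{h_5, h_7}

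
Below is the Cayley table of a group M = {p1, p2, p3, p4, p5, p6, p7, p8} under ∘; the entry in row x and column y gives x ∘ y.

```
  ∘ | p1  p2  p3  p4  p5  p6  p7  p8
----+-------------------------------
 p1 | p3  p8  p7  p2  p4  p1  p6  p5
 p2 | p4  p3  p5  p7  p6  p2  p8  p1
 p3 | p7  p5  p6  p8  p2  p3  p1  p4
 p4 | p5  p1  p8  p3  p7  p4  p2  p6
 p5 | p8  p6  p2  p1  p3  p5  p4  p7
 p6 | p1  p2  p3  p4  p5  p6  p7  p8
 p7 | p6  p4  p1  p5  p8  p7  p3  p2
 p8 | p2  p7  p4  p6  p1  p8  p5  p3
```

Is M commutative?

No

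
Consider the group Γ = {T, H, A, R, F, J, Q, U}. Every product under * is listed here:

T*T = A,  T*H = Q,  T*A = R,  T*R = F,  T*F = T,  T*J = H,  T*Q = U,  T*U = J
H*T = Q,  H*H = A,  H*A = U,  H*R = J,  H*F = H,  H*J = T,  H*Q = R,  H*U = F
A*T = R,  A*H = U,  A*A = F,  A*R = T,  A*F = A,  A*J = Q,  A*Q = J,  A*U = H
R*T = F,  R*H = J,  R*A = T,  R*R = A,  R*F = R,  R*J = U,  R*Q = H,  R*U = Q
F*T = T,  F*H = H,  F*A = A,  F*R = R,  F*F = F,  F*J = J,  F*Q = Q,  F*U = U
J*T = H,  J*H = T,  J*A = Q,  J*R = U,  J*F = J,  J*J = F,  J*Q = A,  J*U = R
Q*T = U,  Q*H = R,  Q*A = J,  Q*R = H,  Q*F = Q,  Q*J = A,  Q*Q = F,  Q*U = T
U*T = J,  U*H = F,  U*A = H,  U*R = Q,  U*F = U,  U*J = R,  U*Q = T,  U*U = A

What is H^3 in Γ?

U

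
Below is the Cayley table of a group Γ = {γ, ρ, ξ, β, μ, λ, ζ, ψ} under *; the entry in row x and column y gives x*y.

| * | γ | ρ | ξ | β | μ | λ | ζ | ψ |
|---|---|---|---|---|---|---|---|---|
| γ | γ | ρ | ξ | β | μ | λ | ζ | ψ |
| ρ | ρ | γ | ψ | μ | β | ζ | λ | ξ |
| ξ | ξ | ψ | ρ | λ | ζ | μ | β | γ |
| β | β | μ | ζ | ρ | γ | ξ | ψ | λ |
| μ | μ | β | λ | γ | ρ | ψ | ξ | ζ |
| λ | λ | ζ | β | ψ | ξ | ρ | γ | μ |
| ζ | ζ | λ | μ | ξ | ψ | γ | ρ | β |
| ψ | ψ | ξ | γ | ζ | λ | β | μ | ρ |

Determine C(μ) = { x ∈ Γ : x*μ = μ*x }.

Compare row μ with column μ entry by entry.
β*μ = γ = μ*β, so β commutes with μ.
λ*μ = ξ but μ*λ = ψ, so λ does not.
Collecting the elements that commute with μ: C(μ) = {β, γ, μ, ρ}.

{β, γ, μ, ρ}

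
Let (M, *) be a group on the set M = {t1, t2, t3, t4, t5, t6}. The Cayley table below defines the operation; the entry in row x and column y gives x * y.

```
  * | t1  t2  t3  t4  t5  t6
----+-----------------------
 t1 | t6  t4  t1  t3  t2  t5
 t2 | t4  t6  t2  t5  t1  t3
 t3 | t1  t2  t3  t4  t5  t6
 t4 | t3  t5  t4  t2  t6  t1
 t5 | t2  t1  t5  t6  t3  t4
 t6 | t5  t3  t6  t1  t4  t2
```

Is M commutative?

Yes

Check whether the table is symmetric across its main diagonal.
Every entry (row x, col y) equals the entry (row y, col x), so M is abelian.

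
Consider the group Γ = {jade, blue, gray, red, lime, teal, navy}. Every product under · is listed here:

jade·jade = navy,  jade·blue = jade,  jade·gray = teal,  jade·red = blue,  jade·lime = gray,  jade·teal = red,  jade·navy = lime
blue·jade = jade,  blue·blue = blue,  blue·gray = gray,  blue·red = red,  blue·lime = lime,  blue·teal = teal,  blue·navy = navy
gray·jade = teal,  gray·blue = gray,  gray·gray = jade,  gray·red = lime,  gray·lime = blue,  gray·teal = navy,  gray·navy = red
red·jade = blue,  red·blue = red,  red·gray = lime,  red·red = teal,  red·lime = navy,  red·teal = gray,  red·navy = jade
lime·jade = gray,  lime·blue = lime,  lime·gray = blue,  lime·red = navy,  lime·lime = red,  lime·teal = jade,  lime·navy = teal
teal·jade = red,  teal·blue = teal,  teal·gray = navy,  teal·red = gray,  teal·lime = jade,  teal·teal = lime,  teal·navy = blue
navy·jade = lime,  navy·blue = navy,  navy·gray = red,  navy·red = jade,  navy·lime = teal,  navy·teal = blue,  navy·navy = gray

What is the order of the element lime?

7

The identity element is blue (its row matches the header).
lime^1 = lime
lime^2 = lime·lime = red
lime^3 = red·lime = navy
lime^4 = navy·lime = teal
lime^5 = teal·lime = jade
lime^6 = jade·lime = gray
lime^7 = gray·lime = blue
The first power of lime equal to the identity is lime^7, so ord(lime) = 7.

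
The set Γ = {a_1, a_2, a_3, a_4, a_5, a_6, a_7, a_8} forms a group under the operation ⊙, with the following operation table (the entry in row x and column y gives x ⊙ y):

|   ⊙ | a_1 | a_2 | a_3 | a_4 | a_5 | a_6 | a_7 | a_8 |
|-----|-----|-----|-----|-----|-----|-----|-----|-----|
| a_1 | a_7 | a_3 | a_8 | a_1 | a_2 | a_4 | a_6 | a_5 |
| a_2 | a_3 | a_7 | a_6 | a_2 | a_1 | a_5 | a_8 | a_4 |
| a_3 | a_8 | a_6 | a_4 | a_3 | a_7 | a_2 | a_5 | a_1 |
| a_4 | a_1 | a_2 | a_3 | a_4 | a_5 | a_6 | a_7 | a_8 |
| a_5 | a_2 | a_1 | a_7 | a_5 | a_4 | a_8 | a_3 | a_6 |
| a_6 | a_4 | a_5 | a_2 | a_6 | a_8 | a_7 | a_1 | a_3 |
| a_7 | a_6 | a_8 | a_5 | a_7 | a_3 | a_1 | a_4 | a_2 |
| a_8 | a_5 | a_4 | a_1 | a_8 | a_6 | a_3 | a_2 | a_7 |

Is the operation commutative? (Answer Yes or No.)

Check whether the table is symmetric across its main diagonal.
Every entry (row x, col y) equals the entry (row y, col x), so Γ is abelian.

Yes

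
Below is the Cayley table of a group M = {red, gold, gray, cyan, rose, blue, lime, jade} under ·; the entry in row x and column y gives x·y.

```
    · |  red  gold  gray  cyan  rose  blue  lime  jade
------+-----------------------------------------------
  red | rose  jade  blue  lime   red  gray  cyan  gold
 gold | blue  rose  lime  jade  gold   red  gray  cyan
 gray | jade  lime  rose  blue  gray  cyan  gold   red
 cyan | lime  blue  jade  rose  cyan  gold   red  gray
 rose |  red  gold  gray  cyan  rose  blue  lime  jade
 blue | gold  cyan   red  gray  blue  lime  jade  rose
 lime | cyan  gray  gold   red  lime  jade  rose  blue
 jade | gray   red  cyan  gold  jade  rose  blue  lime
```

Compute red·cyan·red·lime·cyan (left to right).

lime

red·cyan = lime
lime·red = cyan
cyan·lime = red
red·cyan = lime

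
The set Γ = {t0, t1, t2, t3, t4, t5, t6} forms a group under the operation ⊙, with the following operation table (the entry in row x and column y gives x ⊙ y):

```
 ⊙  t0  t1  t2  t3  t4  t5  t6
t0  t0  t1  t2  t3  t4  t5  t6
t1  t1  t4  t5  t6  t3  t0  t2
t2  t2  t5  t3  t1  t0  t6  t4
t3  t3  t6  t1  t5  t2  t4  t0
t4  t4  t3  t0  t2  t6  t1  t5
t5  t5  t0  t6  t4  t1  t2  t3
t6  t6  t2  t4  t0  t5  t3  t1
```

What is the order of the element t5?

The identity element is t0 (its row matches the header).
t5^1 = t5
t5^2 = t5 ⊙ t5 = t2
t5^3 = t2 ⊙ t5 = t6
t5^4 = t6 ⊙ t5 = t3
t5^5 = t3 ⊙ t5 = t4
t5^6 = t4 ⊙ t5 = t1
t5^7 = t1 ⊙ t5 = t0
The first power of t5 equal to the identity is t5^7, so ord(t5) = 7.

7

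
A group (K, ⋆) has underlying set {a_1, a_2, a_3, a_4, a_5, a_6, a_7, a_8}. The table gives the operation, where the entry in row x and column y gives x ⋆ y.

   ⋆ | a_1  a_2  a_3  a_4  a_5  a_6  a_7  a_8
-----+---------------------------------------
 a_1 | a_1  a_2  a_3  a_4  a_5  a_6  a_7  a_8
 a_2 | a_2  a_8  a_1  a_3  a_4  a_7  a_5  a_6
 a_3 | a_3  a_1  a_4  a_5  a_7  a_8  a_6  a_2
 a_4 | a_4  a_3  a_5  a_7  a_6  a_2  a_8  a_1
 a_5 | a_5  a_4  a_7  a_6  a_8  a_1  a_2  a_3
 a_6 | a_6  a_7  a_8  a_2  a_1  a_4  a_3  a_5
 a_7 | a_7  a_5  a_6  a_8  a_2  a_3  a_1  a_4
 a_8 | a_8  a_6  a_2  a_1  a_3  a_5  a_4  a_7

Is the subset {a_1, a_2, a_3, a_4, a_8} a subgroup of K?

a_2 ⋆ a_8 = a_6, which is not in {a_1, a_2, a_3, a_4, a_8}.
The subset is not closed under ⋆, so it is not a subgroup.

No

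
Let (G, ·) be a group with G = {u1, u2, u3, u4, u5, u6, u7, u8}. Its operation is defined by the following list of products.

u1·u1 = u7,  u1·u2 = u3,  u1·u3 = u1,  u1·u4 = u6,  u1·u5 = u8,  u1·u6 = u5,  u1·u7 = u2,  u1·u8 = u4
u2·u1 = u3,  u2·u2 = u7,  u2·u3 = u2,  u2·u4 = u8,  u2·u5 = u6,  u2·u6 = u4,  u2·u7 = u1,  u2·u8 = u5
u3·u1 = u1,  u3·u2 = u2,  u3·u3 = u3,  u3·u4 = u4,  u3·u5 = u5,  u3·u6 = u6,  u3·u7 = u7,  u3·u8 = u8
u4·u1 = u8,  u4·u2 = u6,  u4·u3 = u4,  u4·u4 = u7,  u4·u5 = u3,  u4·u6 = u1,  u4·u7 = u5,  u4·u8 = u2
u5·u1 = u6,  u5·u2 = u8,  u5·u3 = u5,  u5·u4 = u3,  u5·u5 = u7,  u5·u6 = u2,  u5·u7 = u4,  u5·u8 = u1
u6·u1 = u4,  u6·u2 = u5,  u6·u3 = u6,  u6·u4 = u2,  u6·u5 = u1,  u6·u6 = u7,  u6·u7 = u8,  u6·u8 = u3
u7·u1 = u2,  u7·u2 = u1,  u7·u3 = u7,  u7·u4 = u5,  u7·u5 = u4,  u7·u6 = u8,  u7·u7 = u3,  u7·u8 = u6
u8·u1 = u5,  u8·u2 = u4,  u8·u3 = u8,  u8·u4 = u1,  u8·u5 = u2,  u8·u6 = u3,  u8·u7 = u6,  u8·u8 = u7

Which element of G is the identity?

The identity e satisfies e·x = x for all x, so its row in the table reproduces the column headers.
Row u3 reads: u1, u2, u3, u4, u5, u6, u7, u8 — exactly the header order. So u3 is the identity.
(Structurally, G here is isomorphic to the quaternion group Q_8.)

u3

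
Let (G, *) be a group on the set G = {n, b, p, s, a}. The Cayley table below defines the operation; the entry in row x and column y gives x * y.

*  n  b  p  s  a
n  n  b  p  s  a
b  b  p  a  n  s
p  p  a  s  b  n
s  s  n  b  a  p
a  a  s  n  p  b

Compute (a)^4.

p

a^1 = a
a^2 = a * a = b
a^3 = b * a = s
a^4 = s * a = p
(Structurally, G here is isomorphic to the cyclic group Z_5.)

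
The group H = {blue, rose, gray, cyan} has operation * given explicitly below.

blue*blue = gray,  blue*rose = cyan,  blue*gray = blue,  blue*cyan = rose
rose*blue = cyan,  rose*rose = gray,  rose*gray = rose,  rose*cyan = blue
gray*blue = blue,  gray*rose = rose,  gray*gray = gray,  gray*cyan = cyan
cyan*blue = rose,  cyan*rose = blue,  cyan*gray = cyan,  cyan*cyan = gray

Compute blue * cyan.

Read row blue, column cyan: blue * cyan = rose.
(Structurally, H here is isomorphic to the Klein four-group V_4.)

rose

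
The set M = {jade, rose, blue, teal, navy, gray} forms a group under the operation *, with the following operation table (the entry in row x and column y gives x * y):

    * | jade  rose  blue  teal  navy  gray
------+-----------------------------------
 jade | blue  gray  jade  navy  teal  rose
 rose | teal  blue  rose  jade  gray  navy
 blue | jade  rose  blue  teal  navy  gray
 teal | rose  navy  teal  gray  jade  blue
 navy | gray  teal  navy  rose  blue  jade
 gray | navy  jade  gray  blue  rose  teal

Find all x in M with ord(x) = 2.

Identity is blue. Compute the order of each non-identity element by repeated multiplication:
  jade: jade → blue  (order 2)
  rose: rose → blue  (order 2)
  teal: teal → gray → blue  (order 3)
  navy: navy → blue  (order 2)
  gray: gray → teal → blue  (order 3)
Elements of order 2: {jade, navy, rose}.

{jade, navy, rose}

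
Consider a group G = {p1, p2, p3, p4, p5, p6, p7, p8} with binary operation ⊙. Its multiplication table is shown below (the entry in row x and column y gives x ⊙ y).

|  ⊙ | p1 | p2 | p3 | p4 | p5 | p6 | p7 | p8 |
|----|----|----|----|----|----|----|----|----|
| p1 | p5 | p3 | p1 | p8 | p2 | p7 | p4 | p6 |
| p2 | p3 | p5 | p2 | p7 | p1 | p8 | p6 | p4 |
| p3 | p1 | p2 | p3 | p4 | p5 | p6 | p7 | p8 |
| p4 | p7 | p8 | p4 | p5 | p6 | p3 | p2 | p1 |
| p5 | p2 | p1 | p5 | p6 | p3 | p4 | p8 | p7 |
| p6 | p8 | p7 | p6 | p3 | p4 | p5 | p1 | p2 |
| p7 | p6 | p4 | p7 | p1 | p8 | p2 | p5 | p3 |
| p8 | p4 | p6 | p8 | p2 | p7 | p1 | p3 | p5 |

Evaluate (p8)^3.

p8^1 = p8
p8^2 = p8 ⊙ p8 = p5
p8^3 = p5 ⊙ p8 = p7
(Structurally, G here is isomorphic to the quaternion group Q_8.)

p7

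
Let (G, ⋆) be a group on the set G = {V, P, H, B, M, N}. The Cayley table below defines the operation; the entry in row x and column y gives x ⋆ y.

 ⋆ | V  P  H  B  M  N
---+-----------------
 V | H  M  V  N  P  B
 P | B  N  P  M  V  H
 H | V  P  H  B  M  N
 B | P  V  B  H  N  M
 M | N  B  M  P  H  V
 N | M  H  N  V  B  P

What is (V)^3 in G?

V

V^1 = V
V^2 = V ⋆ V = H
V^3 = H ⋆ V = V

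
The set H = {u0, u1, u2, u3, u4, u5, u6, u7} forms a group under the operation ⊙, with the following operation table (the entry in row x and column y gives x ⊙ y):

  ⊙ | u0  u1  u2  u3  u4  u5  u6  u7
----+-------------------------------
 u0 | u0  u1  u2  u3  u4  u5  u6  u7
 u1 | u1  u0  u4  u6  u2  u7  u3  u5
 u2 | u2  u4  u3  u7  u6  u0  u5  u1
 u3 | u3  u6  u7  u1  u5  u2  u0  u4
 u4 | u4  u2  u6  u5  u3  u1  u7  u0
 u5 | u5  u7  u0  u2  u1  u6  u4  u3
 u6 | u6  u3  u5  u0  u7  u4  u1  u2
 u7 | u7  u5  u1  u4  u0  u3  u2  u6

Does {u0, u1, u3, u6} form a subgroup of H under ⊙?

Yes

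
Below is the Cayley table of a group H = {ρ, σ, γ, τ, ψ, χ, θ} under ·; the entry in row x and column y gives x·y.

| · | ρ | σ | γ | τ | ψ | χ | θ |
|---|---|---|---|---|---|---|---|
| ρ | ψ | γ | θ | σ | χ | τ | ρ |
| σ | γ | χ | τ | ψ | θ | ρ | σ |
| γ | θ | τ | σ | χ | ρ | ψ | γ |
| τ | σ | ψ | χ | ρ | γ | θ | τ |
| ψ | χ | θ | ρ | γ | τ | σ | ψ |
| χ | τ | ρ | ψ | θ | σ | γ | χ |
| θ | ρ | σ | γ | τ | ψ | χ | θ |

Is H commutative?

Yes

Check whether the table is symmetric across its main diagonal.
Every entry (row x, col y) equals the entry (row y, col x), so H is abelian.
(In fact H ≅ the cyclic group Z_7.)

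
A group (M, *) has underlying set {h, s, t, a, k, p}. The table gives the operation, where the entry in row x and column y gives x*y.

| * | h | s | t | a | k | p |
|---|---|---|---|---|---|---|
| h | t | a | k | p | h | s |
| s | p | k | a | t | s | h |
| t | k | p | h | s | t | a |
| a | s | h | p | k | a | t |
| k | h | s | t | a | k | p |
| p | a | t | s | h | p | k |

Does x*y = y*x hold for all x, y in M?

h*a = p but a*h = s.
Since h and a do not commute, M is not abelian.

No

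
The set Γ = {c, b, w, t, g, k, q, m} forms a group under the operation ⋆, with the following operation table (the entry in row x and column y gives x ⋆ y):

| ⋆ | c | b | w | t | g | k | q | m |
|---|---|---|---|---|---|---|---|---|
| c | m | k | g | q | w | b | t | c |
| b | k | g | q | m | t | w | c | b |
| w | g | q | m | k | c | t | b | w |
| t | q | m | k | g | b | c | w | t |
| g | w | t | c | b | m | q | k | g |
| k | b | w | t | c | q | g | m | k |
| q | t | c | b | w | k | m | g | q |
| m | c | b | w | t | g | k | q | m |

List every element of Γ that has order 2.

{c, g, w}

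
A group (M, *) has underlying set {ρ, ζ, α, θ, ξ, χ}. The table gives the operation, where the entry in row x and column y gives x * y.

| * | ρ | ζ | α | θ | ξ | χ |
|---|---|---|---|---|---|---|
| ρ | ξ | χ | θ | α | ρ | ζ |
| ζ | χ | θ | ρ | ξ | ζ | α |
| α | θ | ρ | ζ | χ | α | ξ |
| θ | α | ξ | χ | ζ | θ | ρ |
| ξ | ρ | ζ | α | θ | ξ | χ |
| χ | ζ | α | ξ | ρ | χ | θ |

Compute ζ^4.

ζ^1 = ζ
ζ^2 = ζ * ζ = θ
ζ^3 = θ * ζ = ξ
ζ^4 = ξ * ζ = ζ

ζ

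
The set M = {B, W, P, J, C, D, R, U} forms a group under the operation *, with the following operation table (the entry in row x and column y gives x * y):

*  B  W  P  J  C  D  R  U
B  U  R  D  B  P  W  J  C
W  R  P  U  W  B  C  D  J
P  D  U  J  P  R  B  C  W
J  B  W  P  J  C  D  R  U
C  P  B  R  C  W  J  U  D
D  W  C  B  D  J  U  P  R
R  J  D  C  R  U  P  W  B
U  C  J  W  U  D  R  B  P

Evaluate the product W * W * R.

C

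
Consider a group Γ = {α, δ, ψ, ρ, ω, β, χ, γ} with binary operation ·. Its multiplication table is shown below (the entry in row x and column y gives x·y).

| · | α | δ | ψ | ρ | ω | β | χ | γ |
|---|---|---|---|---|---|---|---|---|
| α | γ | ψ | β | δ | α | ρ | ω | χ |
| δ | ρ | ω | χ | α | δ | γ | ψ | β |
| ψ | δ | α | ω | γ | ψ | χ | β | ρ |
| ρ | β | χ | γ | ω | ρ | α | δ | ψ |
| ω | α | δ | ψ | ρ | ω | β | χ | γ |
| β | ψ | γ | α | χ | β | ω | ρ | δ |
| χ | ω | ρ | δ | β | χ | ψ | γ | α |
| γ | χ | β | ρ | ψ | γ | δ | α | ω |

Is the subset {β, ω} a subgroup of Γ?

{β, ω} contains the identity ω.
Checking products: every product of two elements of {β, ω} (read from the table) lies in {β, ω}, so the set is closed.
In a finite group, a nonempty closed subset is a subgroup. So {β, ω} ≤ Γ.

Yes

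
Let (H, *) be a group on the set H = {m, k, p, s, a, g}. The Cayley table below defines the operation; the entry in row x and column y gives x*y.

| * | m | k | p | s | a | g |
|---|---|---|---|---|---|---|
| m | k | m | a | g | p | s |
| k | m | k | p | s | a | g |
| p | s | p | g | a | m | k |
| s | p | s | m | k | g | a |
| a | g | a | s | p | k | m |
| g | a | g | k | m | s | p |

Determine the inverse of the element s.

First locate the identity: row k matches the header, so k is the identity.
Scan row s for k: s*s = k. Hence s^(-1) = s.

s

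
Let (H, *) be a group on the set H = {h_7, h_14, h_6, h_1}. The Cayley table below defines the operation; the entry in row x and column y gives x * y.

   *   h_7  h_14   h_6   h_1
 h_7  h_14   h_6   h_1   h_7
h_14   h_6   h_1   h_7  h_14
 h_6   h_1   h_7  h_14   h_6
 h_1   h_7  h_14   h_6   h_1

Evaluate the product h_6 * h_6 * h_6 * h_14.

h_6

h_6 * h_6 = h_14
h_14 * h_6 = h_7
h_7 * h_14 = h_6
(Structurally, H here is isomorphic to the cyclic group Z_4.)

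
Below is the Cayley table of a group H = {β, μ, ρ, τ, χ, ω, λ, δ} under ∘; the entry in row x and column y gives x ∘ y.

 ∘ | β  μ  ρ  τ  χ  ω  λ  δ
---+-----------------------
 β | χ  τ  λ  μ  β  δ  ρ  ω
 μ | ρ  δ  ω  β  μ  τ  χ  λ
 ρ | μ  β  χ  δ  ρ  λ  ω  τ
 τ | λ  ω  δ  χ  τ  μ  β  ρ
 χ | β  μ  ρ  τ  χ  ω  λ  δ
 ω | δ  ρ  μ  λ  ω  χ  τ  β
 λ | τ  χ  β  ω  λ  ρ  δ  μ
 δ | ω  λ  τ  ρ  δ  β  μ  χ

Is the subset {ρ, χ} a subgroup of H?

Yes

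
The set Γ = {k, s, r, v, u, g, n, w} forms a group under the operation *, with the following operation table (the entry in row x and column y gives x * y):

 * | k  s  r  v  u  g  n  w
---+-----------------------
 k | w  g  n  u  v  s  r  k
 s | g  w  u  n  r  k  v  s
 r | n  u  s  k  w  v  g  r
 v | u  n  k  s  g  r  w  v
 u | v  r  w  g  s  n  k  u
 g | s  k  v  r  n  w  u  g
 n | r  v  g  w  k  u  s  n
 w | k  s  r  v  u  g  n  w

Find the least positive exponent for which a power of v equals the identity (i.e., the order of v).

The identity element is w (its row matches the header).
v^1 = v
v^2 = v * v = s
v^3 = s * v = n
v^4 = n * v = w
The first power of v equal to the identity is v^4, so ord(v) = 4.

4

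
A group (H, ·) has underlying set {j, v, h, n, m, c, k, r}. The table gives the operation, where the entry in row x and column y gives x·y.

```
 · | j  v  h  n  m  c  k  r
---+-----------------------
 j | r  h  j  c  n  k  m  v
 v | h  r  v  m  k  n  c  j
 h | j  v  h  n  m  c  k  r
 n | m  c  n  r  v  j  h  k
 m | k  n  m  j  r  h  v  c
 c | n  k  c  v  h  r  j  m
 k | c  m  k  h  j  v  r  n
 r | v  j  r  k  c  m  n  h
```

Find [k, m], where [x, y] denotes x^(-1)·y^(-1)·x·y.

r

Identity is h; from the table k^(-1) = n and m^(-1) = c.
n·c = j
j·k = m
m·m = r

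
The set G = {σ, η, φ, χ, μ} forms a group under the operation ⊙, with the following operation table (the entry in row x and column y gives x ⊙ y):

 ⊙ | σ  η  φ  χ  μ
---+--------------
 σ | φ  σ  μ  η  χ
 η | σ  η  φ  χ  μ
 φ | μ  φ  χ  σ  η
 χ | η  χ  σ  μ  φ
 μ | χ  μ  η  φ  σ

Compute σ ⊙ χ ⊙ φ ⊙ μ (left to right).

σ ⊙ χ = η
η ⊙ φ = φ
φ ⊙ μ = η
(Structurally, G here is isomorphic to the cyclic group Z_5.)

η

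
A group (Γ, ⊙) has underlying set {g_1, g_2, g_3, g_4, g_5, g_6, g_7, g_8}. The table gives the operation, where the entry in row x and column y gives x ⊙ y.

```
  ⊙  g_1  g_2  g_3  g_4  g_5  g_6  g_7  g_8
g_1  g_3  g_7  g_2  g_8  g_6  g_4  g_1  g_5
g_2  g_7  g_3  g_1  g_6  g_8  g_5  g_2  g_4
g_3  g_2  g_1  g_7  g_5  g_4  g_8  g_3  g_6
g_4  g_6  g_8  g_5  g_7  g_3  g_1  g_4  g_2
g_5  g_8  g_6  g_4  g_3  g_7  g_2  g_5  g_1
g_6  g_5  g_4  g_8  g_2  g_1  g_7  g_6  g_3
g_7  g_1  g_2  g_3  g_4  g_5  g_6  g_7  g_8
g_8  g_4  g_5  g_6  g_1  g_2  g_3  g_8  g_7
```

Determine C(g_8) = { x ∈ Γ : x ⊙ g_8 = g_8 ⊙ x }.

Compare row g_8 with column g_8 entry by entry.
g_3 ⊙ g_8 = g_6 = g_8 ⊙ g_3, so g_3 commutes with g_8.
g_1 ⊙ g_8 = g_5 but g_8 ⊙ g_1 = g_4, so g_1 does not.
Collecting the elements that commute with g_8: C(g_8) = {g_3, g_6, g_7, g_8}.

{g_3, g_6, g_7, g_8}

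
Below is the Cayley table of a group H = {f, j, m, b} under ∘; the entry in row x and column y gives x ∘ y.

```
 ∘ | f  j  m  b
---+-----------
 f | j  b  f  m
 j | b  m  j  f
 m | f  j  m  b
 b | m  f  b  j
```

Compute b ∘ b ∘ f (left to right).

b

b ∘ b = j
j ∘ f = b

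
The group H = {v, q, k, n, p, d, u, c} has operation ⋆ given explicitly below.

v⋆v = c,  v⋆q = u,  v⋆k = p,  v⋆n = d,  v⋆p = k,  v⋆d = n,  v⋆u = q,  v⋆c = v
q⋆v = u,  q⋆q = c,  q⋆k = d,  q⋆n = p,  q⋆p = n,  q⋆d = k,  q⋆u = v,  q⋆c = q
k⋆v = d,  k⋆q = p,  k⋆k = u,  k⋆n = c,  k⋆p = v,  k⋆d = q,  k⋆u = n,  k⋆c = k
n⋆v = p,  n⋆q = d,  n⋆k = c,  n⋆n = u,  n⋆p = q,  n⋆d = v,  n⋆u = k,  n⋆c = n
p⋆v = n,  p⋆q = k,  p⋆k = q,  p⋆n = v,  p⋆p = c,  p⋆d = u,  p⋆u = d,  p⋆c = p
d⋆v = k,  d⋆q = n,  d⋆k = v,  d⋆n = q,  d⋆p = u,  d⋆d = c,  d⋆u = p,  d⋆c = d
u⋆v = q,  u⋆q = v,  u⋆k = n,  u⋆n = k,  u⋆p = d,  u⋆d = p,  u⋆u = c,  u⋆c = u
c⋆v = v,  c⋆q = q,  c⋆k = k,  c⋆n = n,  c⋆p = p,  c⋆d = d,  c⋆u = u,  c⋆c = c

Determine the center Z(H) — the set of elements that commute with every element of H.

{c, u}

An element z is central iff its row equals its column in the table.
For v: v ⋆ k = p ≠ d = k ⋆ v, so v ∉ Z.
Checking each element this way leaves Z(H) = {c, u}.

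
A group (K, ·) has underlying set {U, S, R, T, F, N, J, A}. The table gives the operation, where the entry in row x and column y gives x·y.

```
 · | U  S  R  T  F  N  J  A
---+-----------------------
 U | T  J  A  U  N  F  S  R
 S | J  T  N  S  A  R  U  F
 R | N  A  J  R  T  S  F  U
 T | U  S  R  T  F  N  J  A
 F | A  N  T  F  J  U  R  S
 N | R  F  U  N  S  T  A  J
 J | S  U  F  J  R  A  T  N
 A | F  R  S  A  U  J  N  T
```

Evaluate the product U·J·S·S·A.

U·J = S
S·S = T
T·S = S
S·A = F

F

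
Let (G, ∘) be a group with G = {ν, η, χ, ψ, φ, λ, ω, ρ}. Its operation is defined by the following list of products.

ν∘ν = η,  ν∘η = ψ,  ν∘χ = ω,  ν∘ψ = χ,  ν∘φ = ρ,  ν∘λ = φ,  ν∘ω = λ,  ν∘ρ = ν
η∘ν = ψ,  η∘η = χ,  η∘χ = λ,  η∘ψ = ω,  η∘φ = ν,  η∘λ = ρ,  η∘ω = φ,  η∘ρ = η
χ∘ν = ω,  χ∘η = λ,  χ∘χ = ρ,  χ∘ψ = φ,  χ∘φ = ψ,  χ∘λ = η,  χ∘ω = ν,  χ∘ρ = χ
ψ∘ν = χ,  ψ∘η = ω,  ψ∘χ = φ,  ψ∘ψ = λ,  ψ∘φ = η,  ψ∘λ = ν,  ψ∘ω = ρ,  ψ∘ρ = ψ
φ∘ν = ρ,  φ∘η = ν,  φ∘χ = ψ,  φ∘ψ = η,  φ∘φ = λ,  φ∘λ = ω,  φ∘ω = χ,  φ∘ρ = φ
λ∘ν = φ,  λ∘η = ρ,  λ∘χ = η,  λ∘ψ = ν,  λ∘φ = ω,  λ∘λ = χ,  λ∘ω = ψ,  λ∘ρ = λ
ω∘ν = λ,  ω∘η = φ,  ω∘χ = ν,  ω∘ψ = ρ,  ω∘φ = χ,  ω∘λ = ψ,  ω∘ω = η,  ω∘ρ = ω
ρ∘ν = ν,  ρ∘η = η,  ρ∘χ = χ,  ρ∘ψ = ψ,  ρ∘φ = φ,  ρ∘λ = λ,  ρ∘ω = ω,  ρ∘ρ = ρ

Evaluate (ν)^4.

χ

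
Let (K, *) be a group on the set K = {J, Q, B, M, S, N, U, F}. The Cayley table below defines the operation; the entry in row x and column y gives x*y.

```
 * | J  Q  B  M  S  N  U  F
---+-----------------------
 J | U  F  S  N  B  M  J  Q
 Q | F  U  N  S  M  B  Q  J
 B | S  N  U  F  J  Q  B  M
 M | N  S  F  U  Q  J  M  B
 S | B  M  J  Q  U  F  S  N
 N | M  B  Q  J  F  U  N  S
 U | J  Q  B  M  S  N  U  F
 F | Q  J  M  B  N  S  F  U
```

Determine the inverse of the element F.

First locate the identity: row U matches the header, so U is the identity.
Scan row F for U: F*F = U. Hence F^(-1) = F.
(Structurally, K here is isomorphic to the elementary abelian group (Z_2)^3.)

F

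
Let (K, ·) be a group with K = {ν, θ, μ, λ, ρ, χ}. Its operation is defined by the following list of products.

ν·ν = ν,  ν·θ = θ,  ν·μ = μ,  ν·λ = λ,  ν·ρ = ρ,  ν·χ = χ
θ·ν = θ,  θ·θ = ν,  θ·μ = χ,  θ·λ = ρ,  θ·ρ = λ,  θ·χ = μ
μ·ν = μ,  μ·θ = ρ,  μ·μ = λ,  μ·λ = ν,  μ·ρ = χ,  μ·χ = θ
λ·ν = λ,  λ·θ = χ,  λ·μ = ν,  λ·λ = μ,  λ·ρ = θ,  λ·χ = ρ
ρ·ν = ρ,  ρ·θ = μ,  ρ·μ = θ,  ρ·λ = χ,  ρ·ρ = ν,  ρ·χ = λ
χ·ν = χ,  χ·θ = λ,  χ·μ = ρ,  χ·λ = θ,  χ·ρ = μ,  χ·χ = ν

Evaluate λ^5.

μ

λ^1 = λ
λ^2 = λ·λ = μ
λ^3 = μ·λ = ν
λ^4 = ν·λ = λ
λ^5 = λ·λ = μ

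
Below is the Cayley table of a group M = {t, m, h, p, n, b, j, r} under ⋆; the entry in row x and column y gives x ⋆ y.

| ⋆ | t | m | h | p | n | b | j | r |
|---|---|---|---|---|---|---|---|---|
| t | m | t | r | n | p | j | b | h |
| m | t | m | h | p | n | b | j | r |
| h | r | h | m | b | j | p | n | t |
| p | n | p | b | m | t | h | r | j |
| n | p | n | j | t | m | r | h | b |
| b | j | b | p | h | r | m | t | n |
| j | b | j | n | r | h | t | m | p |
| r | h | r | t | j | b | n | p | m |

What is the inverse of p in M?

p

First locate the identity: row m matches the header, so m is the identity.
Scan row p for m: p ⋆ p = m. Hence p^(-1) = p.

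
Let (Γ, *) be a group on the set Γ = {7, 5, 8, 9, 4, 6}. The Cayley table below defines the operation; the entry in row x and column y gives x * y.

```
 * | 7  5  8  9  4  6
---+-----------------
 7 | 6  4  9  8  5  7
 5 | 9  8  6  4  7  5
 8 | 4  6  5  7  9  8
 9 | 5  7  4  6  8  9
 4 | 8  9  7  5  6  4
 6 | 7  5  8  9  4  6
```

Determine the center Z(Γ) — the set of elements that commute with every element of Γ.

{6}

An element z is central iff its row equals its column in the table.
For 8: 8 * 4 = 9 ≠ 7 = 4 * 8, so 8 ∉ Z.
Checking each element this way leaves Z(Γ) = {6}.
(Structurally, Γ here is isomorphic to the symmetric group S_3.)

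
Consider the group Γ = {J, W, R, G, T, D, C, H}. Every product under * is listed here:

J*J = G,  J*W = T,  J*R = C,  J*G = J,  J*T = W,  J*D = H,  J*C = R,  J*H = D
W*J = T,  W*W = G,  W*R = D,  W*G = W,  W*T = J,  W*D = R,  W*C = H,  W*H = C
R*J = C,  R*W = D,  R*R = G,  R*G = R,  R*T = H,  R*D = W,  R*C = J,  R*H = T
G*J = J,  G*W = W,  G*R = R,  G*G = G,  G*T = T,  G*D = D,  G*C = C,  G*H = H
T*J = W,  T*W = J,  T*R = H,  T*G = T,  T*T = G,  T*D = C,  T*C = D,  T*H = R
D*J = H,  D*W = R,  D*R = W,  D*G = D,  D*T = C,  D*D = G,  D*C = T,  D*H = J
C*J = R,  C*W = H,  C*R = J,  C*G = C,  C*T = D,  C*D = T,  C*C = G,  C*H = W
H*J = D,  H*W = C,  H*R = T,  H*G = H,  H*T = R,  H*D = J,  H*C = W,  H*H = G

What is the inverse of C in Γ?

C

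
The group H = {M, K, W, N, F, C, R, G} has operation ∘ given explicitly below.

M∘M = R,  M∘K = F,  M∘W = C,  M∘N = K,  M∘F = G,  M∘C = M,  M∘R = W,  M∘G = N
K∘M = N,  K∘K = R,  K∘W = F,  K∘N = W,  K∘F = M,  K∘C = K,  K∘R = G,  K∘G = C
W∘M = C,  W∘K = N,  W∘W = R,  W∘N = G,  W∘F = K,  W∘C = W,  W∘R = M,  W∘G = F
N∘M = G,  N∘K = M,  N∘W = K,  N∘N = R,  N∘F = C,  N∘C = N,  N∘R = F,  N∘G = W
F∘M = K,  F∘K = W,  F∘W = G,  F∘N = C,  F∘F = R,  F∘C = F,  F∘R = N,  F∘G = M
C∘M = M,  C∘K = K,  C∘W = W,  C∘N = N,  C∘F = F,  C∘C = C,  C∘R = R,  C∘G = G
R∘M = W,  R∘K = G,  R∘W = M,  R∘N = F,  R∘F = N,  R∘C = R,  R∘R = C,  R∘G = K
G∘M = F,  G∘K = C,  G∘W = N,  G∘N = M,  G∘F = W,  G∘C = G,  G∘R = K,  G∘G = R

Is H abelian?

No

F ∘ W = G but W ∘ F = K.
Since F and W do not commute, H is not abelian.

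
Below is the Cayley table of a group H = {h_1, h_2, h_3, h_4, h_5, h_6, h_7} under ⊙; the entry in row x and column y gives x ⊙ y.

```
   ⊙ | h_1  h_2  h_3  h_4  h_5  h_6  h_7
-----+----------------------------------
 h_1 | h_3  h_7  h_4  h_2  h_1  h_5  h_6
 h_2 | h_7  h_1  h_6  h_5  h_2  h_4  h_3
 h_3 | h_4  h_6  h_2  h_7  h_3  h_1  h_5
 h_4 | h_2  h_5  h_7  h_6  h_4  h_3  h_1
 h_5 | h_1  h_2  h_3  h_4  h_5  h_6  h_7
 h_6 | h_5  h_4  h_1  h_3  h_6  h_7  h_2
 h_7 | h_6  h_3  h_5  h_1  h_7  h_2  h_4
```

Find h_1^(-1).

h_6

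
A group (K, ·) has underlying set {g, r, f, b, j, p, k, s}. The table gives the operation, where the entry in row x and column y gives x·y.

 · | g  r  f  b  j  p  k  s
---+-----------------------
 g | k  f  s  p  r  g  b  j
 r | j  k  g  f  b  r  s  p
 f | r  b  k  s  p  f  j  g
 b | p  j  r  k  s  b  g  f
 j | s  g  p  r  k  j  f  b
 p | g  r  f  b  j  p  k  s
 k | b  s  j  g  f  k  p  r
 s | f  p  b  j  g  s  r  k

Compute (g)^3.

b

g^1 = g
g^2 = g·g = k
g^3 = k·g = b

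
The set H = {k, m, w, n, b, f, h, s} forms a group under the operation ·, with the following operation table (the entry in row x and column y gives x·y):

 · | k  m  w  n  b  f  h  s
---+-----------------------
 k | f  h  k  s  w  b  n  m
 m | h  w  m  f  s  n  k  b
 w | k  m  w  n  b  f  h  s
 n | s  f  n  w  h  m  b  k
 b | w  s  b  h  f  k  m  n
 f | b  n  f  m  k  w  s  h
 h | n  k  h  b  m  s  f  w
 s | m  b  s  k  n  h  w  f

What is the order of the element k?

4

The identity element is w (its row matches the header).
k^1 = k
k^2 = k·k = f
k^3 = f·k = b
k^4 = b·k = w
The first power of k equal to the identity is k^4, so ord(k) = 4.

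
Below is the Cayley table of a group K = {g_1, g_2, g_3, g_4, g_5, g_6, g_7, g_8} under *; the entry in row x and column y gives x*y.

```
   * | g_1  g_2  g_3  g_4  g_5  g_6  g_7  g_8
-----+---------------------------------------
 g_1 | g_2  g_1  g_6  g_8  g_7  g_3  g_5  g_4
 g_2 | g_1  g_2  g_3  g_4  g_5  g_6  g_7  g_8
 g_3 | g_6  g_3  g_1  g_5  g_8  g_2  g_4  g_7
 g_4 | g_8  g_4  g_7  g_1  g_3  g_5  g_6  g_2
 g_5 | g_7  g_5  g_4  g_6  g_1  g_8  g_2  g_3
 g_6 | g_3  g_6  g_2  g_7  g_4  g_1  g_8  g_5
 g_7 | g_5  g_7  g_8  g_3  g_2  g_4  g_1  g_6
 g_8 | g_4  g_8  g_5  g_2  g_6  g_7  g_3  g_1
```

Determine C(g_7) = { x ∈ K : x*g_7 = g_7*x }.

Compare row g_7 with column g_7 entry by entry.
g_5*g_7 = g_2 = g_7*g_5, so g_5 commutes with g_7.
g_3*g_7 = g_4 but g_7*g_3 = g_8, so g_3 does not.
Collecting the elements that commute with g_7: C(g_7) = {g_1, g_2, g_5, g_7}.
(Structurally, K here is isomorphic to the quaternion group Q_8.)

{g_1, g_2, g_5, g_7}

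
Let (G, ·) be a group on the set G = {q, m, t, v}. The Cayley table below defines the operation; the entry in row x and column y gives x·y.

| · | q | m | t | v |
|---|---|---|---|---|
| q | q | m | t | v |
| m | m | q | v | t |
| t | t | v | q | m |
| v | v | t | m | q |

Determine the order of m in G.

The identity element is q (its row matches the header).
m^1 = m
m^2 = m·m = q
The first power of m equal to the identity is m^2, so ord(m) = 2.

2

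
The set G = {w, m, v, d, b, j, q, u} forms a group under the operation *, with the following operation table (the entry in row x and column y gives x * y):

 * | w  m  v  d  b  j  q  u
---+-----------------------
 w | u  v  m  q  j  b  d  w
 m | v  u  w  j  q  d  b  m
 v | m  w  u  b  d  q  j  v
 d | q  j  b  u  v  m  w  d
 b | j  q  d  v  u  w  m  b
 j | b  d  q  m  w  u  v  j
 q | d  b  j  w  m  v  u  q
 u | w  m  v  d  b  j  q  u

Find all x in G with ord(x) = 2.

{b, d, j, m, q, v, w}

Identity is u. Compute the order of each non-identity element by repeated multiplication:
  w: w → u  (order 2)
  m: m → u  (order 2)
  v: v → u  (order 2)
  d: d → u  (order 2)
  b: b → u  (order 2)
  j: j → u  (order 2)
  q: q → u  (order 2)
Elements of order 2: {b, d, j, m, q, v, w}.
(Structurally, G here is isomorphic to the elementary abelian group (Z_2)^3.)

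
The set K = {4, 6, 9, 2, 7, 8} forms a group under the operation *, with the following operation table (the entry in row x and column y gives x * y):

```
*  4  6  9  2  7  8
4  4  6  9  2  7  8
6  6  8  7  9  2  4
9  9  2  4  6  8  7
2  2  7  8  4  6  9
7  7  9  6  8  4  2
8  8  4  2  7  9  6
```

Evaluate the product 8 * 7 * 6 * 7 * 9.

7

8 * 7 = 9
9 * 6 = 2
2 * 7 = 6
6 * 9 = 7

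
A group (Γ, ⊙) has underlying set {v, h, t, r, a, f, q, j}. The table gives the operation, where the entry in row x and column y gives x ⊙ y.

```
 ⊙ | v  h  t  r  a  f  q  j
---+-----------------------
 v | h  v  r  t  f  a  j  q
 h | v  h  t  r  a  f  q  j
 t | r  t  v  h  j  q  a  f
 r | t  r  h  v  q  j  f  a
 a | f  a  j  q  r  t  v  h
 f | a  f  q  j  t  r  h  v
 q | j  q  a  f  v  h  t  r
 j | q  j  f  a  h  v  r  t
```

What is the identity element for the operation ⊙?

The identity e satisfies e ⊙ x = x for all x, so its row in the table reproduces the column headers.
Row h reads: v, h, t, r, a, f, q, j — exactly the header order. So h is the identity.

h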